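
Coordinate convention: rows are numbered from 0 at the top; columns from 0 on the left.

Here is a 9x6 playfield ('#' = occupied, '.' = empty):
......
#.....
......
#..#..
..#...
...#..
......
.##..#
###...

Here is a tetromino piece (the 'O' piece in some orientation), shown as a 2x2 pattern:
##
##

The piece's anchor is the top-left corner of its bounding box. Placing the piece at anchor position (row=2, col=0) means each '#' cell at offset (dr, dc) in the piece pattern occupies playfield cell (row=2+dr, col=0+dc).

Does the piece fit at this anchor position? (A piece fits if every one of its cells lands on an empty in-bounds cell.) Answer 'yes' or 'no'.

Answer: no

Derivation:
Check each piece cell at anchor (2, 0):
  offset (0,0) -> (2,0): empty -> OK
  offset (0,1) -> (2,1): empty -> OK
  offset (1,0) -> (3,0): occupied ('#') -> FAIL
  offset (1,1) -> (3,1): empty -> OK
All cells valid: no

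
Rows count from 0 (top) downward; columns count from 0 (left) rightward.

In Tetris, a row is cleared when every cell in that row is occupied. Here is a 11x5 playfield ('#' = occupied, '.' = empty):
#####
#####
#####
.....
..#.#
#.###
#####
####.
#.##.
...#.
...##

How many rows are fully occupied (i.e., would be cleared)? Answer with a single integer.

Check each row:
  row 0: 0 empty cells -> FULL (clear)
  row 1: 0 empty cells -> FULL (clear)
  row 2: 0 empty cells -> FULL (clear)
  row 3: 5 empty cells -> not full
  row 4: 3 empty cells -> not full
  row 5: 1 empty cell -> not full
  row 6: 0 empty cells -> FULL (clear)
  row 7: 1 empty cell -> not full
  row 8: 2 empty cells -> not full
  row 9: 4 empty cells -> not full
  row 10: 3 empty cells -> not full
Total rows cleared: 4

Answer: 4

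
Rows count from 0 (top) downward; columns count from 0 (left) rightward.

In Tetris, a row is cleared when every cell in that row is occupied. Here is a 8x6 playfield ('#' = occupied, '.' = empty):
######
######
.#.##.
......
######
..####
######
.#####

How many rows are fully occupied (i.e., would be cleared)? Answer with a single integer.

Answer: 4

Derivation:
Check each row:
  row 0: 0 empty cells -> FULL (clear)
  row 1: 0 empty cells -> FULL (clear)
  row 2: 3 empty cells -> not full
  row 3: 6 empty cells -> not full
  row 4: 0 empty cells -> FULL (clear)
  row 5: 2 empty cells -> not full
  row 6: 0 empty cells -> FULL (clear)
  row 7: 1 empty cell -> not full
Total rows cleared: 4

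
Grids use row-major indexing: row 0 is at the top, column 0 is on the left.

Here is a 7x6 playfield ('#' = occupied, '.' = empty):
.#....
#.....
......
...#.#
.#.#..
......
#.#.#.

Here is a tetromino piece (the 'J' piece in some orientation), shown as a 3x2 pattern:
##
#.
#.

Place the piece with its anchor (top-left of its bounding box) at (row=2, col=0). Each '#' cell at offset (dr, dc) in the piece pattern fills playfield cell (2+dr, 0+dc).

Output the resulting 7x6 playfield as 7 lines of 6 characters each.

Answer: .#....
#.....
##....
#..#.#
##.#..
......
#.#.#.

Derivation:
Fill (2+0,0+0) = (2,0)
Fill (2+0,0+1) = (2,1)
Fill (2+1,0+0) = (3,0)
Fill (2+2,0+0) = (4,0)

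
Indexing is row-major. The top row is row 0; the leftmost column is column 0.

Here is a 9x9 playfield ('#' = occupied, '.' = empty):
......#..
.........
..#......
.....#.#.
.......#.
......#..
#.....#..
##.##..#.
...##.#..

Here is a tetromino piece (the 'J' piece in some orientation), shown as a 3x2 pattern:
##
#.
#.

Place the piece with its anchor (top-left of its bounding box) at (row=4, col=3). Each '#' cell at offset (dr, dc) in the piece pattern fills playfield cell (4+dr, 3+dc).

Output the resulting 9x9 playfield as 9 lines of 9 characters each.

Answer: ......#..
.........
..#......
.....#.#.
...##..#.
...#..#..
#..#..#..
##.##..#.
...##.#..

Derivation:
Fill (4+0,3+0) = (4,3)
Fill (4+0,3+1) = (4,4)
Fill (4+1,3+0) = (5,3)
Fill (4+2,3+0) = (6,3)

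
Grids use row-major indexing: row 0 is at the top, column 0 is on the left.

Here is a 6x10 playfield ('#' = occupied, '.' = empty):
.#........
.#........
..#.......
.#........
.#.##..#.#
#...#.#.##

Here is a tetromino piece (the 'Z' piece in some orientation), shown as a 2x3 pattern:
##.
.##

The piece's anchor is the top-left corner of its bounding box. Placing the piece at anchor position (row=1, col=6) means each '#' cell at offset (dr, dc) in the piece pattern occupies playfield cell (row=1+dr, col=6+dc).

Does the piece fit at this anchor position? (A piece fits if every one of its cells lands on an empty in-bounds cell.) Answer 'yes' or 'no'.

Answer: yes

Derivation:
Check each piece cell at anchor (1, 6):
  offset (0,0) -> (1,6): empty -> OK
  offset (0,1) -> (1,7): empty -> OK
  offset (1,1) -> (2,7): empty -> OK
  offset (1,2) -> (2,8): empty -> OK
All cells valid: yes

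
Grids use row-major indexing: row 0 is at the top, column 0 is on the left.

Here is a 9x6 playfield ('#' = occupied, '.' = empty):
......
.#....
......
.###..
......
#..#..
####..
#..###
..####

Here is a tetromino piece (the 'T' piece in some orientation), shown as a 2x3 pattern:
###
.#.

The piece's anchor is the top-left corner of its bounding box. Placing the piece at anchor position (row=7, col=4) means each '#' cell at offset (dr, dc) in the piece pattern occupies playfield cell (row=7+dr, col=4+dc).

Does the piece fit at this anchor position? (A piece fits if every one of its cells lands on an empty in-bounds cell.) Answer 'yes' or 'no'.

Check each piece cell at anchor (7, 4):
  offset (0,0) -> (7,4): occupied ('#') -> FAIL
  offset (0,1) -> (7,5): occupied ('#') -> FAIL
  offset (0,2) -> (7,6): out of bounds -> FAIL
  offset (1,1) -> (8,5): occupied ('#') -> FAIL
All cells valid: no

Answer: no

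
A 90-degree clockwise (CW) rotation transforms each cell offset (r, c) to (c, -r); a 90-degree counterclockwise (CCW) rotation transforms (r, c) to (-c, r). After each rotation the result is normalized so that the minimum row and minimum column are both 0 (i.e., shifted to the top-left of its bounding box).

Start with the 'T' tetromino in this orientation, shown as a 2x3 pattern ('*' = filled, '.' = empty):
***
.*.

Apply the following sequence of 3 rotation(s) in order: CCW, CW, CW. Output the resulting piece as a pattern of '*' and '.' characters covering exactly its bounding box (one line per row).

Start:
***
.*.
After rotation 1 (CCW):
*.
**
*.
After rotation 2 (CW):
***
.*.
After rotation 3 (CW):
.*
**
.*

Answer: .*
**
.*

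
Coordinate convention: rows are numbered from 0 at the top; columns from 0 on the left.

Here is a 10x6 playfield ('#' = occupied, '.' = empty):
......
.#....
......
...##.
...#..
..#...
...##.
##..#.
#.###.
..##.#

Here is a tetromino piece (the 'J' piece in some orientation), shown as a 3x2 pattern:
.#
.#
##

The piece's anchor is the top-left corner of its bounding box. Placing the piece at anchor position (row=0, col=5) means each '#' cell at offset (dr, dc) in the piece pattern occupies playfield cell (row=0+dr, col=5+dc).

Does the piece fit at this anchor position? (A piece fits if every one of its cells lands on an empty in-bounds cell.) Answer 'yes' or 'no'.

Answer: no

Derivation:
Check each piece cell at anchor (0, 5):
  offset (0,1) -> (0,6): out of bounds -> FAIL
  offset (1,1) -> (1,6): out of bounds -> FAIL
  offset (2,0) -> (2,5): empty -> OK
  offset (2,1) -> (2,6): out of bounds -> FAIL
All cells valid: no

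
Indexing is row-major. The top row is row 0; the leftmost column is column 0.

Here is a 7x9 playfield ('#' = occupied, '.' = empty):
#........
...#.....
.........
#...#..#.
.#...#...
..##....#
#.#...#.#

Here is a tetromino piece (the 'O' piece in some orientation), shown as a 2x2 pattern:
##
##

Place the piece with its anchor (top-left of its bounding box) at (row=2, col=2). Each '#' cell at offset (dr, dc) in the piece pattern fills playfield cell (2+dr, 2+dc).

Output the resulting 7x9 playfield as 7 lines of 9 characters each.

Answer: #........
...#.....
..##.....
#.###..#.
.#...#...
..##....#
#.#...#.#

Derivation:
Fill (2+0,2+0) = (2,2)
Fill (2+0,2+1) = (2,3)
Fill (2+1,2+0) = (3,2)
Fill (2+1,2+1) = (3,3)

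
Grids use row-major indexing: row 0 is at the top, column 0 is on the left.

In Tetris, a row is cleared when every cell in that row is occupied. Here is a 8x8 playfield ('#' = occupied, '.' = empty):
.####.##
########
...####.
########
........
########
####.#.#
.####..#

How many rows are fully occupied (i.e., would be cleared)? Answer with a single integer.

Answer: 3

Derivation:
Check each row:
  row 0: 2 empty cells -> not full
  row 1: 0 empty cells -> FULL (clear)
  row 2: 4 empty cells -> not full
  row 3: 0 empty cells -> FULL (clear)
  row 4: 8 empty cells -> not full
  row 5: 0 empty cells -> FULL (clear)
  row 6: 2 empty cells -> not full
  row 7: 3 empty cells -> not full
Total rows cleared: 3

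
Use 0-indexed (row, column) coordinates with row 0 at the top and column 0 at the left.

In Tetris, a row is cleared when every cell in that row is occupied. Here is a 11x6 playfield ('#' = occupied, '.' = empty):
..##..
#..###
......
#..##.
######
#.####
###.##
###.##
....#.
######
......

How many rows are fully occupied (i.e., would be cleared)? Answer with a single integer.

Check each row:
  row 0: 4 empty cells -> not full
  row 1: 2 empty cells -> not full
  row 2: 6 empty cells -> not full
  row 3: 3 empty cells -> not full
  row 4: 0 empty cells -> FULL (clear)
  row 5: 1 empty cell -> not full
  row 6: 1 empty cell -> not full
  row 7: 1 empty cell -> not full
  row 8: 5 empty cells -> not full
  row 9: 0 empty cells -> FULL (clear)
  row 10: 6 empty cells -> not full
Total rows cleared: 2

Answer: 2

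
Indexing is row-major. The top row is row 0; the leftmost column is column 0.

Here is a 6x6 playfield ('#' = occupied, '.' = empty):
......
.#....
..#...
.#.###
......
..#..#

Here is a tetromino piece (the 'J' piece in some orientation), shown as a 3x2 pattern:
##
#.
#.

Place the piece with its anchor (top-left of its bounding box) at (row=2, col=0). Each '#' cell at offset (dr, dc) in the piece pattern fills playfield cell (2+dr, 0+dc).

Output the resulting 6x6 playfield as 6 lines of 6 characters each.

Fill (2+0,0+0) = (2,0)
Fill (2+0,0+1) = (2,1)
Fill (2+1,0+0) = (3,0)
Fill (2+2,0+0) = (4,0)

Answer: ......
.#....
###...
##.###
#.....
..#..#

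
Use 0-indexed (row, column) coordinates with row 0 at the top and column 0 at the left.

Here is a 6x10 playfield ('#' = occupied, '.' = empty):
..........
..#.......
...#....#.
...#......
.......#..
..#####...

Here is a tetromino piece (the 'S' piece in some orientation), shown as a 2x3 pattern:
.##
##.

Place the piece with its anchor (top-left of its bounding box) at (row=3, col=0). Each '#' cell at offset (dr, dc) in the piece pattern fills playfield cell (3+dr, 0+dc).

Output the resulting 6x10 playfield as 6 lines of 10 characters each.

Fill (3+0,0+1) = (3,1)
Fill (3+0,0+2) = (3,2)
Fill (3+1,0+0) = (4,0)
Fill (3+1,0+1) = (4,1)

Answer: ..........
..#.......
...#....#.
.###......
##.....#..
..#####...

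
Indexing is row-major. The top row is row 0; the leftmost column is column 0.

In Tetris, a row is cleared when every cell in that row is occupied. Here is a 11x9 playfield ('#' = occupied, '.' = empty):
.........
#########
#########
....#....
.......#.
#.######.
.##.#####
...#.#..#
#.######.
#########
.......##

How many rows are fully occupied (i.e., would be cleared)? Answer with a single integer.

Check each row:
  row 0: 9 empty cells -> not full
  row 1: 0 empty cells -> FULL (clear)
  row 2: 0 empty cells -> FULL (clear)
  row 3: 8 empty cells -> not full
  row 4: 8 empty cells -> not full
  row 5: 2 empty cells -> not full
  row 6: 2 empty cells -> not full
  row 7: 6 empty cells -> not full
  row 8: 2 empty cells -> not full
  row 9: 0 empty cells -> FULL (clear)
  row 10: 7 empty cells -> not full
Total rows cleared: 3

Answer: 3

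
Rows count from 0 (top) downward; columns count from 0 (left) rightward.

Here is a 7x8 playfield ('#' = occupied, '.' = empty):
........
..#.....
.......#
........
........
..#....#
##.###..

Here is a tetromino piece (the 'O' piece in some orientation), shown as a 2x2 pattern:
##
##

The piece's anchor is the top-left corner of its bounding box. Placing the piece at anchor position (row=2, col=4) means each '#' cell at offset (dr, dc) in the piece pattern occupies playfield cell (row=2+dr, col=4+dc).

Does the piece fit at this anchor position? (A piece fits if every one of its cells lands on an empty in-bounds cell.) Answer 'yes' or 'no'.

Check each piece cell at anchor (2, 4):
  offset (0,0) -> (2,4): empty -> OK
  offset (0,1) -> (2,5): empty -> OK
  offset (1,0) -> (3,4): empty -> OK
  offset (1,1) -> (3,5): empty -> OK
All cells valid: yes

Answer: yes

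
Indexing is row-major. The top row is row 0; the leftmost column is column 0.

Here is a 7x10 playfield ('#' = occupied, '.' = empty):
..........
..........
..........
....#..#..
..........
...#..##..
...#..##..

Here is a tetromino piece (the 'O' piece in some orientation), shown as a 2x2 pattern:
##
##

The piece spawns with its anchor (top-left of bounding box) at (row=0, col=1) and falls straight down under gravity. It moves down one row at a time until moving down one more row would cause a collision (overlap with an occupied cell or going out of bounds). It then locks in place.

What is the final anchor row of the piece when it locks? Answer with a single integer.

Answer: 5

Derivation:
Spawn at (row=0, col=1). Try each row:
  row 0: fits
  row 1: fits
  row 2: fits
  row 3: fits
  row 4: fits
  row 5: fits
  row 6: blocked -> lock at row 5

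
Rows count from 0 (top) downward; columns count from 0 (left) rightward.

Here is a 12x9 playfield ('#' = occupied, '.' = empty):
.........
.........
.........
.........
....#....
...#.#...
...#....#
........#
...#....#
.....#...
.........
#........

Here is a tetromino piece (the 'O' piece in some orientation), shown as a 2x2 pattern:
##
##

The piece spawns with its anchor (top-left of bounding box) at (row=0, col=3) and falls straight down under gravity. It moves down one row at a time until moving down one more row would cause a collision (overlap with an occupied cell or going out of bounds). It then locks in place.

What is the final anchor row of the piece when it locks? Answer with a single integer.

Spawn at (row=0, col=3). Try each row:
  row 0: fits
  row 1: fits
  row 2: fits
  row 3: blocked -> lock at row 2

Answer: 2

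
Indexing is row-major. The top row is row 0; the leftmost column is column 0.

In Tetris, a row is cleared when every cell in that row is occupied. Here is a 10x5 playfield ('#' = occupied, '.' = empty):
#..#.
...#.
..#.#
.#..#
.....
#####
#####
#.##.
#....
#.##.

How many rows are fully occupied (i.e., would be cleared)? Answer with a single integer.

Answer: 2

Derivation:
Check each row:
  row 0: 3 empty cells -> not full
  row 1: 4 empty cells -> not full
  row 2: 3 empty cells -> not full
  row 3: 3 empty cells -> not full
  row 4: 5 empty cells -> not full
  row 5: 0 empty cells -> FULL (clear)
  row 6: 0 empty cells -> FULL (clear)
  row 7: 2 empty cells -> not full
  row 8: 4 empty cells -> not full
  row 9: 2 empty cells -> not full
Total rows cleared: 2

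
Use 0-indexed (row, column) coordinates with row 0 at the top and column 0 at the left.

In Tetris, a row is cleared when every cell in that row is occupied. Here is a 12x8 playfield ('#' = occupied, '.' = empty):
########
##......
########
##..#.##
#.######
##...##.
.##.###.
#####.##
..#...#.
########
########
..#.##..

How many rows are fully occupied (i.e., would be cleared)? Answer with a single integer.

Answer: 4

Derivation:
Check each row:
  row 0: 0 empty cells -> FULL (clear)
  row 1: 6 empty cells -> not full
  row 2: 0 empty cells -> FULL (clear)
  row 3: 3 empty cells -> not full
  row 4: 1 empty cell -> not full
  row 5: 4 empty cells -> not full
  row 6: 3 empty cells -> not full
  row 7: 1 empty cell -> not full
  row 8: 6 empty cells -> not full
  row 9: 0 empty cells -> FULL (clear)
  row 10: 0 empty cells -> FULL (clear)
  row 11: 5 empty cells -> not full
Total rows cleared: 4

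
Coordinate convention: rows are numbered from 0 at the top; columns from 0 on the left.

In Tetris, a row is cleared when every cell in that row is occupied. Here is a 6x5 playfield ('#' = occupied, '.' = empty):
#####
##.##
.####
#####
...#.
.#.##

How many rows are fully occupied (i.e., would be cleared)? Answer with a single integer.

Check each row:
  row 0: 0 empty cells -> FULL (clear)
  row 1: 1 empty cell -> not full
  row 2: 1 empty cell -> not full
  row 3: 0 empty cells -> FULL (clear)
  row 4: 4 empty cells -> not full
  row 5: 2 empty cells -> not full
Total rows cleared: 2

Answer: 2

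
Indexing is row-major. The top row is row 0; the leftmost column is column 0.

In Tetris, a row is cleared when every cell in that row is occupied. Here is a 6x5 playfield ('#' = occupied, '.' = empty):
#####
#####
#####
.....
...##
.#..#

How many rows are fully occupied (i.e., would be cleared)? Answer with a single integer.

Answer: 3

Derivation:
Check each row:
  row 0: 0 empty cells -> FULL (clear)
  row 1: 0 empty cells -> FULL (clear)
  row 2: 0 empty cells -> FULL (clear)
  row 3: 5 empty cells -> not full
  row 4: 3 empty cells -> not full
  row 5: 3 empty cells -> not full
Total rows cleared: 3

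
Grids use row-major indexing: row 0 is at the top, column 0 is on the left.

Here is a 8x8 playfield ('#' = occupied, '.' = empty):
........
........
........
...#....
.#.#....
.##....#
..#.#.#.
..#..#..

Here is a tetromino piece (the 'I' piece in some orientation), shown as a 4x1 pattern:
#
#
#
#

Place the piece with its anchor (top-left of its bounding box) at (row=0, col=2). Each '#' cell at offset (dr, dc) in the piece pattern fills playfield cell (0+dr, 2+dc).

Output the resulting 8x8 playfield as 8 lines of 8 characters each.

Answer: ..#.....
..#.....
..#.....
..##....
.#.#....
.##....#
..#.#.#.
..#..#..

Derivation:
Fill (0+0,2+0) = (0,2)
Fill (0+1,2+0) = (1,2)
Fill (0+2,2+0) = (2,2)
Fill (0+3,2+0) = (3,2)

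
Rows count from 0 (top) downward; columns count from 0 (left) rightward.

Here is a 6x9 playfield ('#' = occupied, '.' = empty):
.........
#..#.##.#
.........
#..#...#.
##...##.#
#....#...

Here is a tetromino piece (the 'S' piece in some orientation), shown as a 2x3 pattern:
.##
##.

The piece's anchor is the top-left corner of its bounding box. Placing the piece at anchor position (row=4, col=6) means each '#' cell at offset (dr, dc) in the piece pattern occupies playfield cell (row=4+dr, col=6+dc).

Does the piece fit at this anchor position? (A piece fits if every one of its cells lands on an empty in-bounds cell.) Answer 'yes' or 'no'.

Check each piece cell at anchor (4, 6):
  offset (0,1) -> (4,7): empty -> OK
  offset (0,2) -> (4,8): occupied ('#') -> FAIL
  offset (1,0) -> (5,6): empty -> OK
  offset (1,1) -> (5,7): empty -> OK
All cells valid: no

Answer: no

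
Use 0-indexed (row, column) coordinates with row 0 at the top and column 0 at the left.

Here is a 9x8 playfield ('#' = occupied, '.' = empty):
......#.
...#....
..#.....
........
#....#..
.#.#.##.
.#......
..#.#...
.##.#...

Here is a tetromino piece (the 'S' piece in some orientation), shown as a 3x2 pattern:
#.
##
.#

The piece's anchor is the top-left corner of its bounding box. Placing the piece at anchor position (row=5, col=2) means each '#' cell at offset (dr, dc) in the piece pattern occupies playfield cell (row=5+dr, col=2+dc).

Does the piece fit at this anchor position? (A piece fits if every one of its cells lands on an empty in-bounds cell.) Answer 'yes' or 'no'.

Check each piece cell at anchor (5, 2):
  offset (0,0) -> (5,2): empty -> OK
  offset (1,0) -> (6,2): empty -> OK
  offset (1,1) -> (6,3): empty -> OK
  offset (2,1) -> (7,3): empty -> OK
All cells valid: yes

Answer: yes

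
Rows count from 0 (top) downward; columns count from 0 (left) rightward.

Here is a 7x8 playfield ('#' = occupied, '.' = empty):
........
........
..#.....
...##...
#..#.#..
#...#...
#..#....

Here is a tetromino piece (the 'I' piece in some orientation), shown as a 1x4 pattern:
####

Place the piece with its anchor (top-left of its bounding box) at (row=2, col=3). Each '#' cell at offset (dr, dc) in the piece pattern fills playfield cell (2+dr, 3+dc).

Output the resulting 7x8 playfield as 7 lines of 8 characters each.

Fill (2+0,3+0) = (2,3)
Fill (2+0,3+1) = (2,4)
Fill (2+0,3+2) = (2,5)
Fill (2+0,3+3) = (2,6)

Answer: ........
........
..#####.
...##...
#..#.#..
#...#...
#..#....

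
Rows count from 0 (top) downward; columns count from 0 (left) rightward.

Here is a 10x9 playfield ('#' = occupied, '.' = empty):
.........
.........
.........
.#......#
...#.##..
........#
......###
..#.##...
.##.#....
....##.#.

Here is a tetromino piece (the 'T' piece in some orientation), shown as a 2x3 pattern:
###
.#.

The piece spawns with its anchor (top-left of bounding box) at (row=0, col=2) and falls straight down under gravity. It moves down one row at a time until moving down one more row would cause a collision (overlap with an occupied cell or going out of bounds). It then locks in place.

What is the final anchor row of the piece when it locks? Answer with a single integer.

Answer: 2

Derivation:
Spawn at (row=0, col=2). Try each row:
  row 0: fits
  row 1: fits
  row 2: fits
  row 3: blocked -> lock at row 2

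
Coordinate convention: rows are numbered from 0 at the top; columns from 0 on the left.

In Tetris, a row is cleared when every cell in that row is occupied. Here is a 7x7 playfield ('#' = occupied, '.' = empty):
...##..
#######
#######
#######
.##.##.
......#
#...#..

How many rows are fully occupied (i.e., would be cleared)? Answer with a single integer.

Answer: 3

Derivation:
Check each row:
  row 0: 5 empty cells -> not full
  row 1: 0 empty cells -> FULL (clear)
  row 2: 0 empty cells -> FULL (clear)
  row 3: 0 empty cells -> FULL (clear)
  row 4: 3 empty cells -> not full
  row 5: 6 empty cells -> not full
  row 6: 5 empty cells -> not full
Total rows cleared: 3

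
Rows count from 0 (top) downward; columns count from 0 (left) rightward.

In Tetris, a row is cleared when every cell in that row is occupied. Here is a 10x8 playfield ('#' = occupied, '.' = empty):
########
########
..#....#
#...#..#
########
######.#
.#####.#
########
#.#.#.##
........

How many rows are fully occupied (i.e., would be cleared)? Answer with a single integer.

Check each row:
  row 0: 0 empty cells -> FULL (clear)
  row 1: 0 empty cells -> FULL (clear)
  row 2: 6 empty cells -> not full
  row 3: 5 empty cells -> not full
  row 4: 0 empty cells -> FULL (clear)
  row 5: 1 empty cell -> not full
  row 6: 2 empty cells -> not full
  row 7: 0 empty cells -> FULL (clear)
  row 8: 3 empty cells -> not full
  row 9: 8 empty cells -> not full
Total rows cleared: 4

Answer: 4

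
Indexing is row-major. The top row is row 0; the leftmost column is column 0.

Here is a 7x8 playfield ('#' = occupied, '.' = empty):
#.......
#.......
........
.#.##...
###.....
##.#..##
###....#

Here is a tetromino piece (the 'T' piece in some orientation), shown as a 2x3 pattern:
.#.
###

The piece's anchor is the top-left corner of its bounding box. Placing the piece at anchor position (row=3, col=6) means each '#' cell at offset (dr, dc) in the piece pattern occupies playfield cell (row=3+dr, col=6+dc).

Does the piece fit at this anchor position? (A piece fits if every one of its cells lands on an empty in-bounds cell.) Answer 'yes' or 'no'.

Check each piece cell at anchor (3, 6):
  offset (0,1) -> (3,7): empty -> OK
  offset (1,0) -> (4,6): empty -> OK
  offset (1,1) -> (4,7): empty -> OK
  offset (1,2) -> (4,8): out of bounds -> FAIL
All cells valid: no

Answer: no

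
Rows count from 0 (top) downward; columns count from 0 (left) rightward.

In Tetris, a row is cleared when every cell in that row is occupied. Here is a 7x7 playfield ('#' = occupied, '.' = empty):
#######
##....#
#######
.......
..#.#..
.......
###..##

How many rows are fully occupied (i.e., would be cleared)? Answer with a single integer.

Answer: 2

Derivation:
Check each row:
  row 0: 0 empty cells -> FULL (clear)
  row 1: 4 empty cells -> not full
  row 2: 0 empty cells -> FULL (clear)
  row 3: 7 empty cells -> not full
  row 4: 5 empty cells -> not full
  row 5: 7 empty cells -> not full
  row 6: 2 empty cells -> not full
Total rows cleared: 2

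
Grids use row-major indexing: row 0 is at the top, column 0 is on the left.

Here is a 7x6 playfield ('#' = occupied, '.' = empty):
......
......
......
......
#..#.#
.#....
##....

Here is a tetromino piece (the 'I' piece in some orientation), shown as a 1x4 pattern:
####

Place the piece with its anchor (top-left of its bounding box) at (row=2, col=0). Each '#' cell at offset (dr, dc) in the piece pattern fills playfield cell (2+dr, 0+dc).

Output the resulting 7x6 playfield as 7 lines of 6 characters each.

Fill (2+0,0+0) = (2,0)
Fill (2+0,0+1) = (2,1)
Fill (2+0,0+2) = (2,2)
Fill (2+0,0+3) = (2,3)

Answer: ......
......
####..
......
#..#.#
.#....
##....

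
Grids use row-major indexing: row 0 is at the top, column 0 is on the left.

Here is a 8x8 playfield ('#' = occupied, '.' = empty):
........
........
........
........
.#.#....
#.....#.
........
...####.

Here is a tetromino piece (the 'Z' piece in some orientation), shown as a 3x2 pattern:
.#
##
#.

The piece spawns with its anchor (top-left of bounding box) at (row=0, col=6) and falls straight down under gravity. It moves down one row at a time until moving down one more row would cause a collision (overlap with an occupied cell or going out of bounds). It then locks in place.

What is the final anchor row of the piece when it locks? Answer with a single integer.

Spawn at (row=0, col=6). Try each row:
  row 0: fits
  row 1: fits
  row 2: fits
  row 3: blocked -> lock at row 2

Answer: 2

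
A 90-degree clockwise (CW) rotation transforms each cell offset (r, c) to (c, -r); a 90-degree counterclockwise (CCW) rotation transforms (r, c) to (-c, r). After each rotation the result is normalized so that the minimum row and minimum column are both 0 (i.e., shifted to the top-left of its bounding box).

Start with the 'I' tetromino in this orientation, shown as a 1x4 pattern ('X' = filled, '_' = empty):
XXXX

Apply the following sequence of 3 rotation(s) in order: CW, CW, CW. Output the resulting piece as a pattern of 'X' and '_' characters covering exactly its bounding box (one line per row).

Start:
XXXX
After rotation 1 (CW):
X
X
X
X
After rotation 2 (CW):
XXXX
After rotation 3 (CW):
X
X
X
X

Answer: X
X
X
X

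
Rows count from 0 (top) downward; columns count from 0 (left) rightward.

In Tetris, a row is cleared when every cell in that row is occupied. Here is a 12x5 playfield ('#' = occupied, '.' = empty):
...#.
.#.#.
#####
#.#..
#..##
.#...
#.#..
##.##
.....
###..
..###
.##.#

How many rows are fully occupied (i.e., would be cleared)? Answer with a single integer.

Check each row:
  row 0: 4 empty cells -> not full
  row 1: 3 empty cells -> not full
  row 2: 0 empty cells -> FULL (clear)
  row 3: 3 empty cells -> not full
  row 4: 2 empty cells -> not full
  row 5: 4 empty cells -> not full
  row 6: 3 empty cells -> not full
  row 7: 1 empty cell -> not full
  row 8: 5 empty cells -> not full
  row 9: 2 empty cells -> not full
  row 10: 2 empty cells -> not full
  row 11: 2 empty cells -> not full
Total rows cleared: 1

Answer: 1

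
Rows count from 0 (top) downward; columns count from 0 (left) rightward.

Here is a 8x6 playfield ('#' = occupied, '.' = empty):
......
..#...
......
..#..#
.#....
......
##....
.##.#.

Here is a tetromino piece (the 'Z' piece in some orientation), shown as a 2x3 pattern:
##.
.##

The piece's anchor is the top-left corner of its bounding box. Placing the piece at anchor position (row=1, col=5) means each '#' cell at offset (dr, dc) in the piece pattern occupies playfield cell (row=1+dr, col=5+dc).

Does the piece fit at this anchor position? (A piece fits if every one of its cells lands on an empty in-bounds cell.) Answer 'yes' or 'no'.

Answer: no

Derivation:
Check each piece cell at anchor (1, 5):
  offset (0,0) -> (1,5): empty -> OK
  offset (0,1) -> (1,6): out of bounds -> FAIL
  offset (1,1) -> (2,6): out of bounds -> FAIL
  offset (1,2) -> (2,7): out of bounds -> FAIL
All cells valid: no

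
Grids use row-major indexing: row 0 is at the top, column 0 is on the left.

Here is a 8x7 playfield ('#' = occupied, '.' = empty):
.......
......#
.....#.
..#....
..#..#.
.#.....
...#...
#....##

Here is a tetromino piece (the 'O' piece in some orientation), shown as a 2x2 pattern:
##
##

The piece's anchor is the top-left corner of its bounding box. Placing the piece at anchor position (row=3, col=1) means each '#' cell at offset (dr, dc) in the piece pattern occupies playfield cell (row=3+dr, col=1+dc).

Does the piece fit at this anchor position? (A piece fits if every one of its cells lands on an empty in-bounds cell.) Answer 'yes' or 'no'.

Check each piece cell at anchor (3, 1):
  offset (0,0) -> (3,1): empty -> OK
  offset (0,1) -> (3,2): occupied ('#') -> FAIL
  offset (1,0) -> (4,1): empty -> OK
  offset (1,1) -> (4,2): occupied ('#') -> FAIL
All cells valid: no

Answer: no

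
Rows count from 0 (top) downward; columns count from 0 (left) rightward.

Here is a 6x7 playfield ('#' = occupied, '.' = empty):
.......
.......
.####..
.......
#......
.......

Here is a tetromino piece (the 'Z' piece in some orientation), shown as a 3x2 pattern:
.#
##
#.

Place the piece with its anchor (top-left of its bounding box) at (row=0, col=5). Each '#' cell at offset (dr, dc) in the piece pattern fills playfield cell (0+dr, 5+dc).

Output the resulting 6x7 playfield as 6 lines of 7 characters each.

Fill (0+0,5+1) = (0,6)
Fill (0+1,5+0) = (1,5)
Fill (0+1,5+1) = (1,6)
Fill (0+2,5+0) = (2,5)

Answer: ......#
.....##
.#####.
.......
#......
.......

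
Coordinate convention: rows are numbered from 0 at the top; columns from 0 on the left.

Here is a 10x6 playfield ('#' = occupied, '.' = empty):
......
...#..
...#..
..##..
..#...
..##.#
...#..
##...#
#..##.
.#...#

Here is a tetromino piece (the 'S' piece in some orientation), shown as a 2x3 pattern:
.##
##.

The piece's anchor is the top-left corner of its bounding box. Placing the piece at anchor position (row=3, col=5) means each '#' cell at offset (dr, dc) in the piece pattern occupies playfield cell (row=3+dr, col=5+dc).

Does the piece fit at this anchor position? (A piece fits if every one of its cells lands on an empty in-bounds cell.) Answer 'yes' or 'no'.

Check each piece cell at anchor (3, 5):
  offset (0,1) -> (3,6): out of bounds -> FAIL
  offset (0,2) -> (3,7): out of bounds -> FAIL
  offset (1,0) -> (4,5): empty -> OK
  offset (1,1) -> (4,6): out of bounds -> FAIL
All cells valid: no

Answer: no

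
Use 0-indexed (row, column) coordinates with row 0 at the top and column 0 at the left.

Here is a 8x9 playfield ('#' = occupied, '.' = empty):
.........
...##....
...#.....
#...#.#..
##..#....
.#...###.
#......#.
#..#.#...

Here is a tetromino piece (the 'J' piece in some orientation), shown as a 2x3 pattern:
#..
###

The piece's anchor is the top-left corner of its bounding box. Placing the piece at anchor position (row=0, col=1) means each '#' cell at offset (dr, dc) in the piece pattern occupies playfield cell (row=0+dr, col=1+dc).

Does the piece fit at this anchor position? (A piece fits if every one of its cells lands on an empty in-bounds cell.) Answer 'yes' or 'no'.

Check each piece cell at anchor (0, 1):
  offset (0,0) -> (0,1): empty -> OK
  offset (1,0) -> (1,1): empty -> OK
  offset (1,1) -> (1,2): empty -> OK
  offset (1,2) -> (1,3): occupied ('#') -> FAIL
All cells valid: no

Answer: no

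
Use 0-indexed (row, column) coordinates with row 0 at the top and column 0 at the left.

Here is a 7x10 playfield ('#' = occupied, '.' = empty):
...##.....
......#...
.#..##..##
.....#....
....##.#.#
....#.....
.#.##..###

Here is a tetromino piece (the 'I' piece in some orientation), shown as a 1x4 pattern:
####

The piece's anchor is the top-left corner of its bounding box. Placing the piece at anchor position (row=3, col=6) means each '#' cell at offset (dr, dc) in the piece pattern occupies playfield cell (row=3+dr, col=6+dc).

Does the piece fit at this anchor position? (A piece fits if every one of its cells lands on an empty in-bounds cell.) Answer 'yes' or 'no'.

Check each piece cell at anchor (3, 6):
  offset (0,0) -> (3,6): empty -> OK
  offset (0,1) -> (3,7): empty -> OK
  offset (0,2) -> (3,8): empty -> OK
  offset (0,3) -> (3,9): empty -> OK
All cells valid: yes

Answer: yes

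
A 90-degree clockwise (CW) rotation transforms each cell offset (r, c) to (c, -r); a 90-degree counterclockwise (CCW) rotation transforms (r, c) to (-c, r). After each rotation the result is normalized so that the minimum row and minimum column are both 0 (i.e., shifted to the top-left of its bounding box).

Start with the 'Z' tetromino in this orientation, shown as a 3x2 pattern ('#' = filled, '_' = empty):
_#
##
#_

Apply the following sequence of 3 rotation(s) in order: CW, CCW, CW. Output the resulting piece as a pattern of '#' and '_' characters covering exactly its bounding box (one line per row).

Answer: ##_
_##

Derivation:
Start:
_#
##
#_
After rotation 1 (CW):
##_
_##
After rotation 2 (CCW):
_#
##
#_
After rotation 3 (CW):
##_
_##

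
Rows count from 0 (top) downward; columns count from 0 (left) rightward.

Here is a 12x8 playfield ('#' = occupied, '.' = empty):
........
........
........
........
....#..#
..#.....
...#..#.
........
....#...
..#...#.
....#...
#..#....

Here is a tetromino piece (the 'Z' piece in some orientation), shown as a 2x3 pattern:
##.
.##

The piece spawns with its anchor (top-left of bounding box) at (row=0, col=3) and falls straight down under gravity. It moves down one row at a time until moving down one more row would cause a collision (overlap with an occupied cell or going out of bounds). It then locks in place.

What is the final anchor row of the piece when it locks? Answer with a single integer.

Answer: 2

Derivation:
Spawn at (row=0, col=3). Try each row:
  row 0: fits
  row 1: fits
  row 2: fits
  row 3: blocked -> lock at row 2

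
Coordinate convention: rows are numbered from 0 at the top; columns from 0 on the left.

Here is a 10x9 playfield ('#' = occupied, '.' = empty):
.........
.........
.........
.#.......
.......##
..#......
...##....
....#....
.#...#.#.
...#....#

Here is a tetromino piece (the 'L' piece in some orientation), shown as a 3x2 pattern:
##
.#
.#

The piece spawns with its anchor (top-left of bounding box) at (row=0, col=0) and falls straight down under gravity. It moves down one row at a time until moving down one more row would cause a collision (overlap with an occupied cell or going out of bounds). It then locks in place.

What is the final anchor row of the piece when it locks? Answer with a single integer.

Spawn at (row=0, col=0). Try each row:
  row 0: fits
  row 1: blocked -> lock at row 0

Answer: 0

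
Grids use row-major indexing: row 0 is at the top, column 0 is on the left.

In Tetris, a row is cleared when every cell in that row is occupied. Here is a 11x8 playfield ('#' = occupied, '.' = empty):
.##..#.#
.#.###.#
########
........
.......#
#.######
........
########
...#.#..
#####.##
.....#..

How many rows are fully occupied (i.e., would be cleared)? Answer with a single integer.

Check each row:
  row 0: 4 empty cells -> not full
  row 1: 3 empty cells -> not full
  row 2: 0 empty cells -> FULL (clear)
  row 3: 8 empty cells -> not full
  row 4: 7 empty cells -> not full
  row 5: 1 empty cell -> not full
  row 6: 8 empty cells -> not full
  row 7: 0 empty cells -> FULL (clear)
  row 8: 6 empty cells -> not full
  row 9: 1 empty cell -> not full
  row 10: 7 empty cells -> not full
Total rows cleared: 2

Answer: 2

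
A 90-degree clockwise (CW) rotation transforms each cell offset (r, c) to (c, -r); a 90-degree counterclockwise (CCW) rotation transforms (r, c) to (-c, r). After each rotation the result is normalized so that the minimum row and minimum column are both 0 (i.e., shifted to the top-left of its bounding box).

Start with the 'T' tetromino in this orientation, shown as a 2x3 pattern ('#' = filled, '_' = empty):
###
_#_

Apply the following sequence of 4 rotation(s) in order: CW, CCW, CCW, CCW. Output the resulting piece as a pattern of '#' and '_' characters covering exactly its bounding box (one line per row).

Start:
###
_#_
After rotation 1 (CW):
_#
##
_#
After rotation 2 (CCW):
###
_#_
After rotation 3 (CCW):
#_
##
#_
After rotation 4 (CCW):
_#_
###

Answer: _#_
###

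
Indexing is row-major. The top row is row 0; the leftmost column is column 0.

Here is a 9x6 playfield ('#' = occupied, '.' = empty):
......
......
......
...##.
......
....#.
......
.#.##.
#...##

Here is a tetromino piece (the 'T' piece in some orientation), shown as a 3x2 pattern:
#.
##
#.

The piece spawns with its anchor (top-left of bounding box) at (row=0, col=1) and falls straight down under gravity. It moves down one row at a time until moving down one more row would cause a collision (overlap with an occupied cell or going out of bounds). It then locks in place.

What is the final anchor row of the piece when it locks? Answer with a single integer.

Spawn at (row=0, col=1). Try each row:
  row 0: fits
  row 1: fits
  row 2: fits
  row 3: fits
  row 4: fits
  row 5: blocked -> lock at row 4

Answer: 4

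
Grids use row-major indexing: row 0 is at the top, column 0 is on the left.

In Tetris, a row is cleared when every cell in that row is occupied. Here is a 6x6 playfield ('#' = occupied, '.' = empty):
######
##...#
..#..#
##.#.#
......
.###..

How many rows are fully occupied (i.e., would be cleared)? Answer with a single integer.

Answer: 1

Derivation:
Check each row:
  row 0: 0 empty cells -> FULL (clear)
  row 1: 3 empty cells -> not full
  row 2: 4 empty cells -> not full
  row 3: 2 empty cells -> not full
  row 4: 6 empty cells -> not full
  row 5: 3 empty cells -> not full
Total rows cleared: 1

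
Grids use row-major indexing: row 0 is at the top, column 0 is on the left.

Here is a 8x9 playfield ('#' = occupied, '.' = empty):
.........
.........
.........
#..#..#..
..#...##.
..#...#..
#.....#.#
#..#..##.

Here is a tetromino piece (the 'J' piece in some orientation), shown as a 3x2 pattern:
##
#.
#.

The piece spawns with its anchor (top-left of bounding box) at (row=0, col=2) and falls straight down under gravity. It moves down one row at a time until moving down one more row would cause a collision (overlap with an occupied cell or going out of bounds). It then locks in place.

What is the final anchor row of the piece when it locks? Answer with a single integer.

Spawn at (row=0, col=2). Try each row:
  row 0: fits
  row 1: fits
  row 2: blocked -> lock at row 1

Answer: 1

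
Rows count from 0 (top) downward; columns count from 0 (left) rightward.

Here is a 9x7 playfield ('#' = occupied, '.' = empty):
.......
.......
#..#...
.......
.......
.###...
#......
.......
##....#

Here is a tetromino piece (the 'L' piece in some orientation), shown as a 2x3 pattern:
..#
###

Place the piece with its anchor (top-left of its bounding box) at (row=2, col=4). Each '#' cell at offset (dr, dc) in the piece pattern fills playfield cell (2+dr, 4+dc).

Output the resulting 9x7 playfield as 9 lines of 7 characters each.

Answer: .......
.......
#..#..#
....###
.......
.###...
#......
.......
##....#

Derivation:
Fill (2+0,4+2) = (2,6)
Fill (2+1,4+0) = (3,4)
Fill (2+1,4+1) = (3,5)
Fill (2+1,4+2) = (3,6)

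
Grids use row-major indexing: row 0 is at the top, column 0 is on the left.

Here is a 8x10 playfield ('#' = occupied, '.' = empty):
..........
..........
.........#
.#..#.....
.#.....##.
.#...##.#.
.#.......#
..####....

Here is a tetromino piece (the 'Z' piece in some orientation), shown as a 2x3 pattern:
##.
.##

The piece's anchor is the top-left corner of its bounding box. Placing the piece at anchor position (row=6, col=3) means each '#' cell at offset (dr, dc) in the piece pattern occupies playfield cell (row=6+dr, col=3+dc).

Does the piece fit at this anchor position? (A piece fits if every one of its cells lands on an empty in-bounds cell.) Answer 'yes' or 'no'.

Check each piece cell at anchor (6, 3):
  offset (0,0) -> (6,3): empty -> OK
  offset (0,1) -> (6,4): empty -> OK
  offset (1,1) -> (7,4): occupied ('#') -> FAIL
  offset (1,2) -> (7,5): occupied ('#') -> FAIL
All cells valid: no

Answer: no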